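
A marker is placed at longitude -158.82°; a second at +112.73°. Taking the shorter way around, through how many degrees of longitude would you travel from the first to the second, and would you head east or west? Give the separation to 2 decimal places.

Raw difference: 112.73 − -158.82 = 271.55°.
Normalise into (−180°, 180°]: 271.55° − 360° = -88.45°.
Negative ⇒ the second point lies to the west; separation 88.45°.

88.45° west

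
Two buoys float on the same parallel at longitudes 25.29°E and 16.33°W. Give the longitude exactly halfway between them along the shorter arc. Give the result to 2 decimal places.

4.48°E

Signed shortest Δλ from +25.29° to -16.33° is -41.62°.
Midpoint longitude = +25.29° + (-41.62°)/2 = +25.29° − 20.81° = +4.48°.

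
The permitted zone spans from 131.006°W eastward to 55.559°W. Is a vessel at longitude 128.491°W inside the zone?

Yes

Band width going east from -131.006° to -55.559°: ((-55.559 − -131.006) mod 360) = 75.447°.
Offset of -128.491° east of the west edge: ((-128.491 − -131.006) mod 360) = 2.515°.
2.515° ≤ 75.447° ⇒ inside.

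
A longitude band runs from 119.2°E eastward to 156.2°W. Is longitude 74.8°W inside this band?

Band width going east from +119.2° to -156.2°: ((-156.2 − 119.2) mod 360) = 84.6°.
Offset of -74.8° east of the west edge: ((-74.8 − 119.2) mod 360) = 166.0°.
166.0° > 84.6° ⇒ outside.

No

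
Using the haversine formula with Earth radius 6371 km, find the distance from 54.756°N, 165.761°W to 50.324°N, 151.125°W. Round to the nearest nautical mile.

Δλ = -151.125 − -165.761 = 14.636°.
Δφ = 50.324 − 54.756 = -4.432°.
a = sin²(Δφ/2) + cos φ₁ · cos φ₂ · sin²(Δλ/2) = 0.007473.
c = 2·atan2(√a, √(1−a)) = 0.17311 rad → d = 6371·c ≈ 1102.85 km ≈ 595.49 nmi.

595 nmi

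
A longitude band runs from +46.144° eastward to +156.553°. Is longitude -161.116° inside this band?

Band width going east from +46.144° to +156.553°: ((156.553 − 46.144) mod 360) = 110.409°.
Offset of -161.116° east of the west edge: ((-161.116 − 46.144) mod 360) = 152.740°.
152.740° > 110.409° ⇒ outside.

No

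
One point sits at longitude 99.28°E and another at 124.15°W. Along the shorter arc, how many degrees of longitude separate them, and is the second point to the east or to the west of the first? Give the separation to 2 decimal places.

136.57° east

Raw difference: -124.15 − 99.28 = -223.43°.
Normalise into (−180°, 180°]: -223.43° + 360° = 136.57°.
Positive ⇒ the second point lies to the east; separation 136.57°.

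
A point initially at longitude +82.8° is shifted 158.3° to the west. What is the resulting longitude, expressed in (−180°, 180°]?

-75.5°

Start at +82.8°; shift −158.3° → -75.5°.
-75.5° already lies in (−180°, 180°].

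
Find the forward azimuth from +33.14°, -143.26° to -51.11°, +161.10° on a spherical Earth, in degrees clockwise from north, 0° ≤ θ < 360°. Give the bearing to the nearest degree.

212°

Δλ = 161.10 − -143.26 = 304.36°; wrapped into (−180°, 180°]: -55.64°.
θ = atan2( sin Δλ · cos φ₂ , cos φ₁ · sin φ₂ − sin φ₁ · cos φ₂ · cos Δλ )
  = atan2(-0.51828, -0.84546) = -148.491° → normalised to [0°, 360°): 211.509°.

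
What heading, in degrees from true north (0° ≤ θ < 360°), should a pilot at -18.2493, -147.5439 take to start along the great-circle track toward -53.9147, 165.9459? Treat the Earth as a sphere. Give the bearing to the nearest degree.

Δλ = 165.9459 − -147.5439 = 313.4898°; wrapped into (−180°, 180°]: -46.5102°.
θ = atan2( sin Δλ · cos φ₂ , cos φ₁ · sin φ₂ − sin φ₁ · cos φ₂ · cos Δλ )
  = atan2(-0.42731, -0.64056) = -146.293° → normalised to [0°, 360°): 213.707°.

214°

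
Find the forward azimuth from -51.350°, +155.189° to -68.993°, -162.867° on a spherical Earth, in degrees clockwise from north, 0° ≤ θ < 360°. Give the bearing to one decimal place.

Δλ = -162.867 − 155.189 = -318.056°; wrapped into (−180°, 180°]: 41.944°.
θ = atan2( sin Δλ · cos φ₂ , cos φ₁ · sin φ₂ − sin φ₁ · cos φ₂ · cos Δλ )
  = atan2(0.23961, -0.37481) = 147.410° → normalised to [0°, 360°): 147.410°.

147.4°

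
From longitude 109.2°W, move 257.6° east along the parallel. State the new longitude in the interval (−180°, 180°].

Start at -109.2°; shift +257.6° → +148.4°.
+148.4° already lies in (−180°, 180°].

148.4°E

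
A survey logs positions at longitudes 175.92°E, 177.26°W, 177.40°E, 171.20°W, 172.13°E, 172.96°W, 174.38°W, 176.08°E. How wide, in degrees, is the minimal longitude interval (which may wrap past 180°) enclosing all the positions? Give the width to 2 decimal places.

Sort the longitudes: -177.26°, -174.38°, -172.96°, -171.20°, +172.13°, +175.92°, +176.08°, +177.40°.
Eastward gaps between consecutive values (wrapping around): 2.88°, 1.42°, 1.76°, 343.33°, 3.79°, 0.16°, 1.32°, 5.34°.
Largest gap = 343.33° ⇒ minimal covering band is its complement: 360° − 343.33° = 16.67°.
Band runs from +172.13° eastward to -171.20°, crossing the antimeridian.

16.67°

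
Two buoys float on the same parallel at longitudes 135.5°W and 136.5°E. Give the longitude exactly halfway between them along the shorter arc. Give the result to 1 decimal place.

Signed shortest Δλ from -135.5° to +136.5° is -88.0°.
Midpoint longitude = -135.5° + (-88.0°)/2 = -135.5° − 44.0° = -179.5°.
(The naïve average (-135.5 + +136.5)/2 = 0.5° is on the wrong side of the globe.)

179.5°W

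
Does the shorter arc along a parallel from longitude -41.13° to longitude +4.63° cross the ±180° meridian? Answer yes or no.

No

Signed shortest Δλ = ((4.63 − -41.13 + 180) mod 360) − 180 = 45.76°.
Going east by 45.76° from -41.13° reaches +4.63° without touching 180°.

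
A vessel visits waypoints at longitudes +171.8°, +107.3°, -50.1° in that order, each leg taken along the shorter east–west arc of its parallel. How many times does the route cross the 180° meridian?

0

Leg 1: +171.8° → +107.3°, shortest Δλ = -64.5° (west) — does not cross 180°.
Leg 2: +107.3° → -50.1°, shortest Δλ = -157.4° (west) — does not cross 180°.
Total crossings: 0.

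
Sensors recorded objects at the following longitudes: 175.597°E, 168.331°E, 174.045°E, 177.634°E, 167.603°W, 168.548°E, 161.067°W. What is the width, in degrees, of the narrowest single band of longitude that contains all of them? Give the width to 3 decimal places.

Sort the longitudes: -167.603°, -161.067°, +168.331°, +168.548°, +174.045°, +175.597°, +177.634°.
Eastward gaps between consecutive values (wrapping around): 6.536°, 329.398°, 0.217°, 5.497°, 1.552°, 2.037°, 14.763°.
Largest gap = 329.398° ⇒ minimal covering band is its complement: 360° − 329.398° = 30.602°.
Band runs from +168.331° eastward to -161.067°, crossing the antimeridian.

30.602°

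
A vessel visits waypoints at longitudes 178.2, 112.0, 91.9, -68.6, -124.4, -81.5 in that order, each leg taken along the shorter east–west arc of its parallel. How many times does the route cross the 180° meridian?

Leg 1: +178.2° → +112.0°, shortest Δλ = -66.2° (west) — does not cross 180°.
Leg 2: +112.0° → +91.9°, shortest Δλ = -20.1° (west) — does not cross 180°.
Leg 3: +91.9° → -68.6°, shortest Δλ = -160.5° (west) — does not cross 180°.
Leg 4: -68.6° → -124.4°, shortest Δλ = -55.8° (west) — does not cross 180°.
Leg 5: -124.4° → -81.5°, shortest Δλ = 42.9° (east) — does not cross 180°.
Total crossings: 0.

0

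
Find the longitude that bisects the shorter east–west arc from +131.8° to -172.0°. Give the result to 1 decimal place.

Signed shortest Δλ from +131.8° to -172.0° is +56.2°.
Midpoint longitude = +131.8° + (+56.2°)/2 = +131.8° + 28.1° = +159.9°.
(The naïve average (+131.8 + -172.0)/2 = -20.1° is on the wrong side of the globe.)

+159.9°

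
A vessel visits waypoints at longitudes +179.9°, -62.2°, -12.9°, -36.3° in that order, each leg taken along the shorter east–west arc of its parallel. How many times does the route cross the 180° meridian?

1

Leg 1: +179.9° → -62.2°, shortest Δλ = 117.9° (east) — crosses 180°.
Leg 2: -62.2° → -12.9°, shortest Δλ = 49.3° (east) — does not cross 180°.
Leg 3: -12.9° → -36.3°, shortest Δλ = -23.4° (west) — does not cross 180°.
Total crossings: 1.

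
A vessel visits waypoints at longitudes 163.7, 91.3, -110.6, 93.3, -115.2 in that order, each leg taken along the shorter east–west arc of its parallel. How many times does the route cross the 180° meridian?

3

Leg 1: +163.7° → +91.3°, shortest Δλ = -72.4° (west) — does not cross 180°.
Leg 2: +91.3° → -110.6°, shortest Δλ = 158.1° (east) — crosses 180°.
Leg 3: -110.6° → +93.3°, shortest Δλ = -156.1° (west) — crosses 180°.
Leg 4: +93.3° → -115.2°, shortest Δλ = 151.5° (east) — crosses 180°.
Total crossings: 3.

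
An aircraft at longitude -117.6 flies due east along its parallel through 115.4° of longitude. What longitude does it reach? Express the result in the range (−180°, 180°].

-2.2°

Start at -117.6°; shift +115.4° → -2.2°.
-2.2° already lies in (−180°, 180°].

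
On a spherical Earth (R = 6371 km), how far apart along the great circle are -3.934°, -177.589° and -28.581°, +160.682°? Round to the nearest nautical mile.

1930 nmi

Δλ = 160.682 − -177.589 = 338.271°; wrapped into (−180°, 180°]: -21.729°.
Δφ = -28.581 − -3.934 = -24.647°.
a = sin²(Δφ/2) + cos φ₁ · cos φ₂ · sin²(Δλ/2) = 0.076677.
c = 2·atan2(√a, √(1−a)) = 0.56115 rad → d = 6371·c ≈ 3575.07 km ≈ 1930.38 nmi.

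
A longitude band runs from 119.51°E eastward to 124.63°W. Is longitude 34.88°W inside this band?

No

Band width going east from +119.51° to -124.63°: ((-124.63 − 119.51) mod 360) = 115.86°.
Offset of -34.88° east of the west edge: ((-34.88 − 119.51) mod 360) = 205.61°.
205.61° > 115.86° ⇒ outside.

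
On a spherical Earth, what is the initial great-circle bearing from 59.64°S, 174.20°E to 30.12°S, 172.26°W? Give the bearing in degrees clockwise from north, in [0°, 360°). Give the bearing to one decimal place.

Δλ = -172.26 − 174.20 = -346.46°; wrapped into (−180°, 180°]: 13.54°.
θ = atan2( sin Δλ · cos φ₂ , cos φ₁ · sin φ₂ − sin φ₁ · cos φ₂ · cos Δλ )
  = atan2(0.20251, 0.47198) = 23.222° → normalised to [0°, 360°): 23.222°.

23.2°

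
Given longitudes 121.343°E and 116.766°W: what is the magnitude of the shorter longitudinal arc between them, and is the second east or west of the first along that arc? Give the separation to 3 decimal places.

121.891° east

Raw difference: -116.766 − 121.343 = -238.109°.
Normalise into (−180°, 180°]: -238.109° + 360° = 121.891°.
Positive ⇒ the second point lies to the east; separation 121.891°.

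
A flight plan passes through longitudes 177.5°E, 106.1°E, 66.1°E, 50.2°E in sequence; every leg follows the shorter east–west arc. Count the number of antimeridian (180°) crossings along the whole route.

0

Leg 1: +177.5° → +106.1°, shortest Δλ = -71.4° (west) — does not cross 180°.
Leg 2: +106.1° → +66.1°, shortest Δλ = -40.0° (west) — does not cross 180°.
Leg 3: +66.1° → +50.2°, shortest Δλ = -15.9° (west) — does not cross 180°.
Total crossings: 0.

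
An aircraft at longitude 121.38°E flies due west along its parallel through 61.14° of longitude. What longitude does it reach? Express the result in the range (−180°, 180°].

Start at +121.38°; shift −61.14° → +60.24°.
+60.24° already lies in (−180°, 180°].

60.24°E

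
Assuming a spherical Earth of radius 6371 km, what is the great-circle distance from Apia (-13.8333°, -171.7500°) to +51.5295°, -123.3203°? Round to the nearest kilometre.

8636 km

Δλ = -123.3203 − -171.7500 = 48.4297°.
Δφ = 51.5295 − -13.8333 = 65.3628°.
a = sin²(Δφ/2) + cos φ₁ · cos φ₂ · sin²(Δλ/2) = 0.393187.
c = 2·atan2(√a, √(1−a)) = 1.35551 rad → d = 6371·c ≈ 8635.96 km.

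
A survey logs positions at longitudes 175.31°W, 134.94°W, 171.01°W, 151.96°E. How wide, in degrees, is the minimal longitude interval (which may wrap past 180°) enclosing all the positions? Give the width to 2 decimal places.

73.10°

Sort the longitudes: -175.31°, -171.01°, -134.94°, +151.96°.
Eastward gaps between consecutive values (wrapping around): 4.30°, 36.07°, 286.90°, 32.73°.
Largest gap = 286.90° ⇒ minimal covering band is its complement: 360° − 286.90° = 73.10°.
Band runs from +151.96° eastward to -134.94°, crossing the antimeridian.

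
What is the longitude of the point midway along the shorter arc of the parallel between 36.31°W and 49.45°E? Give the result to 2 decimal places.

Signed shortest Δλ from -36.31° to +49.45° is +85.76°.
Midpoint longitude = -36.31° + (+85.76°)/2 = -36.31° + 42.88° = +6.57°.

6.57°E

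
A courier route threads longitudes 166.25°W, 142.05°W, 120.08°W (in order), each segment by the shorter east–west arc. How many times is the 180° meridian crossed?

0

Leg 1: -166.25° → -142.05°, shortest Δλ = 24.2° (east) — does not cross 180°.
Leg 2: -142.05° → -120.08°, shortest Δλ = 21.97° (east) — does not cross 180°.
Total crossings: 0.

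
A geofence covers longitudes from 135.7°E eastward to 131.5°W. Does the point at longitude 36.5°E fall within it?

No

Band width going east from +135.7° to -131.5°: ((-131.5 − 135.7) mod 360) = 92.8°.
Offset of +36.5° east of the west edge: ((36.5 − 135.7) mod 360) = 260.8°.
260.8° > 92.8° ⇒ outside.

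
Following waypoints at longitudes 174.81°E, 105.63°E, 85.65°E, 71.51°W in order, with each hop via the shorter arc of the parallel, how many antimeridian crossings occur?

0

Leg 1: +174.81° → +105.63°, shortest Δλ = -69.18° (west) — does not cross 180°.
Leg 2: +105.63° → +85.65°, shortest Δλ = -19.98° (west) — does not cross 180°.
Leg 3: +85.65° → -71.51°, shortest Δλ = -157.16° (west) — does not cross 180°.
Total crossings: 0.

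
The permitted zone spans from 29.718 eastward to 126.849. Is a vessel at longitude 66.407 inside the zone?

Yes

Band width going east from +29.718° to +126.849°: ((126.849 − 29.718) mod 360) = 97.131°.
Offset of +66.407° east of the west edge: ((66.407 − 29.718) mod 360) = 36.689°.
36.689° ≤ 97.131° ⇒ inside.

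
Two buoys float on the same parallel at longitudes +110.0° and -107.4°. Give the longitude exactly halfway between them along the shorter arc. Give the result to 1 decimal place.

-178.7°

Signed shortest Δλ from +110.0° to -107.4° is +142.6°.
Midpoint longitude = +110.0° + (+142.6°)/2 = +110.0° + 71.3° = +181.3°.
Normalise into (−180°, 180°]: -178.7°.
(The naïve average (+110.0 + -107.4)/2 = 1.3° is on the wrong side of the globe.)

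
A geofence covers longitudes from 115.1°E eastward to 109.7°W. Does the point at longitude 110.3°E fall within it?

No

Band width going east from +115.1° to -109.7°: ((-109.7 − 115.1) mod 360) = 135.2°.
Offset of +110.3° east of the west edge: ((110.3 − 115.1) mod 360) = 355.2°.
355.2° > 135.2° ⇒ outside.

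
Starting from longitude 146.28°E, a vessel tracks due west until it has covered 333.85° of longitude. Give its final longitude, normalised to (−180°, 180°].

172.43°E

Start at +146.28°; shift −333.85° → -187.57°.
-187.57° lies outside (−180°, 180°]; add 360° → +172.43°.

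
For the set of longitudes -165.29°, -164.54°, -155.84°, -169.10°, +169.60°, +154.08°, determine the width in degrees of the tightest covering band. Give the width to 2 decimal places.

50.08°

Sort the longitudes: -169.10°, -165.29°, -164.54°, -155.84°, +154.08°, +169.60°.
Eastward gaps between consecutive values (wrapping around): 3.81°, 0.75°, 8.70°, 309.92°, 15.52°, 21.30°.
Largest gap = 309.92° ⇒ minimal covering band is its complement: 360° − 309.92° = 50.08°.
Band runs from +154.08° eastward to -155.84°, crossing the antimeridian.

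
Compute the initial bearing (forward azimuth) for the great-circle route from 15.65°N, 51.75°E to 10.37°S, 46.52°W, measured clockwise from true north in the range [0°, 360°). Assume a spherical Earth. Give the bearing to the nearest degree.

Δλ = -46.52 − 51.75 = -98.27°.
θ = atan2( sin Δλ · cos φ₂ , cos φ₁ · sin φ₂ − sin φ₁ · cos φ₂ · cos Δλ )
  = atan2(-0.97344, -0.13516) = -97.905° → normalised to [0°, 360°): 262.095°.

262°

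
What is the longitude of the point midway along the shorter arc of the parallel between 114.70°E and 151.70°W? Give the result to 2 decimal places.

161.50°E

Signed shortest Δλ from +114.70° to -151.70° is +93.60°.
Midpoint longitude = +114.70° + (+93.60°)/2 = +114.70° + 46.80° = +161.50°.
(The naïve average (+114.70 + -151.70)/2 = -18.5° is on the wrong side of the globe.)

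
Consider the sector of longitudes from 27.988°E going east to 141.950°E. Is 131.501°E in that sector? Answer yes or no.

Band width going east from +27.988° to +141.950°: ((141.950 − 27.988) mod 360) = 113.962°.
Offset of +131.501° east of the west edge: ((131.501 − 27.988) mod 360) = 103.513°.
103.513° ≤ 113.962° ⇒ inside.

Yes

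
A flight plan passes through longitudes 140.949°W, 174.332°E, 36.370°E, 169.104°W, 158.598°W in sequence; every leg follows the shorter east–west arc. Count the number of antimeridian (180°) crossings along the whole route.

Leg 1: -140.949° → +174.332°, shortest Δλ = -44.719° (west) — crosses 180°.
Leg 2: +174.332° → +36.370°, shortest Δλ = -137.962° (west) — does not cross 180°.
Leg 3: +36.370° → -169.104°, shortest Δλ = 154.526° (east) — crosses 180°.
Leg 4: -169.104° → -158.598°, shortest Δλ = 10.506° (east) — does not cross 180°.
Total crossings: 2.

2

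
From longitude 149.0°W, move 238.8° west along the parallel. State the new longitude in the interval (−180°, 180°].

27.8°W

Start at -149.0°; shift −238.8° → -387.8°.
-387.8° lies outside (−180°, 180°]; add 360° → -27.8°.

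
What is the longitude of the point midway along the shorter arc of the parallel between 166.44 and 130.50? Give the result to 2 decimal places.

+148.47°

Signed shortest Δλ from +166.44° to +130.50° is -35.94°.
Midpoint longitude = +166.44° + (-35.94°)/2 = +166.44° − 17.97° = +148.47°.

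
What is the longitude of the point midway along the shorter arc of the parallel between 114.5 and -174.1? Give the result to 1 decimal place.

Signed shortest Δλ from +114.5° to -174.1° is +71.4°.
Midpoint longitude = +114.5° + (+71.4°)/2 = +114.5° + 35.7° = +150.2°.
(The naïve average (+114.5 + -174.1)/2 = -29.8° is on the wrong side of the globe.)

+150.2°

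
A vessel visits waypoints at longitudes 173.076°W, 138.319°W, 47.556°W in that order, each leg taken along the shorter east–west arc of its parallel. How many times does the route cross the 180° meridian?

Leg 1: -173.076° → -138.319°, shortest Δλ = 34.757° (east) — does not cross 180°.
Leg 2: -138.319° → -47.556°, shortest Δλ = 90.763° (east) — does not cross 180°.
Total crossings: 0.

0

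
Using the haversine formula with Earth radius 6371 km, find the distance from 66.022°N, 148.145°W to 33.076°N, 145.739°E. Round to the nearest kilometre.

Δλ = 145.739 − -148.145 = 293.884°; wrapped into (−180°, 180°]: -66.116°.
Δφ = 33.076 − 66.022 = -32.946°.
a = sin²(Δφ/2) + cos φ₁ · cos φ₂ · sin²(Δλ/2) = 0.181735.
c = 2·atan2(√a, √(1−a)) = 0.88081 rad → d = 6371·c ≈ 5611.62 km.

5612 km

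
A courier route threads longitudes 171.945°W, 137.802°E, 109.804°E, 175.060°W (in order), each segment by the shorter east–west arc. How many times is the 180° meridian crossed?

Leg 1: -171.945° → +137.802°, shortest Δλ = -50.253° (west) — crosses 180°.
Leg 2: +137.802° → +109.804°, shortest Δλ = -27.998° (west) — does not cross 180°.
Leg 3: +109.804° → -175.060°, shortest Δλ = 75.136° (east) — crosses 180°.
Total crossings: 2.

2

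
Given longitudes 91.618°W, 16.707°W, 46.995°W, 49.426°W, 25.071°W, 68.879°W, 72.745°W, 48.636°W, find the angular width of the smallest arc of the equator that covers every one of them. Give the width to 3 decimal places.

74.911°

Sort the longitudes: -91.618°, -72.745°, -68.879°, -49.426°, -48.636°, -46.995°, -25.071°, -16.707°.
Eastward gaps between consecutive values (wrapping around): 18.873°, 3.866°, 19.453°, 0.790°, 1.641°, 21.924°, 8.364°, 285.089°.
Largest gap = 285.089° ⇒ minimal covering band is its complement: 360° − 285.089° = 74.911°.
Band runs from -91.618° eastward to -16.707°.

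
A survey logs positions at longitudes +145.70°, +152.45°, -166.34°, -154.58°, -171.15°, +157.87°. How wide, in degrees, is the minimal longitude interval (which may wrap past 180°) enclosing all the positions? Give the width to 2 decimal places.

59.72°

Sort the longitudes: -171.15°, -166.34°, -154.58°, +145.70°, +152.45°, +157.87°.
Eastward gaps between consecutive values (wrapping around): 4.81°, 11.76°, 300.28°, 6.75°, 5.42°, 30.98°.
Largest gap = 300.28° ⇒ minimal covering band is its complement: 360° − 300.28° = 59.72°.
Band runs from +145.70° eastward to -154.58°, crossing the antimeridian.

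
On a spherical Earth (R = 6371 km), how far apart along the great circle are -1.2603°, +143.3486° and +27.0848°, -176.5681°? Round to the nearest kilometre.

Δλ = -176.5681 − 143.3486 = -319.9167°; wrapped into (−180°, 180°]: 40.0833°.
Δφ = 27.0848 − -1.2603 = 28.3451°.
a = sin²(Δφ/2) + cos φ₁ · cos φ₂ · sin²(Δλ/2) = 0.164488.
c = 2·atan2(√a, √(1−a)) = 0.83521 rad → d = 6371·c ≈ 5321.11 km.

5321 km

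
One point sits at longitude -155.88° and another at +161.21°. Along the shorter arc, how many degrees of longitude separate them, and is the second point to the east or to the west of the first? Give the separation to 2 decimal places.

42.91° west

Raw difference: 161.21 − -155.88 = 317.09°.
Normalise into (−180°, 180°]: 317.09° − 360° = -42.91°.
Negative ⇒ the second point lies to the west; separation 42.91°.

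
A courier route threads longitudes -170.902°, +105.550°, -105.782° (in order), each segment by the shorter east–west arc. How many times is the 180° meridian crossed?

2

Leg 1: -170.902° → +105.550°, shortest Δλ = -83.548° (west) — crosses 180°.
Leg 2: +105.550° → -105.782°, shortest Δλ = 148.668° (east) — crosses 180°.
Total crossings: 2.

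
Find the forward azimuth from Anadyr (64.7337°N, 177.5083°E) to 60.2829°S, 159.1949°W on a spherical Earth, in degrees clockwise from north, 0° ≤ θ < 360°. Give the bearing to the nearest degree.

Δλ = -159.1949 − 177.5083 = -336.7032°; wrapped into (−180°, 180°]: 23.2968°.
θ = atan2( sin Δλ · cos φ₂ , cos φ₁ · sin φ₂ − sin φ₁ · cos φ₂ · cos Δλ )
  = atan2(0.19605, -0.78244) = 165.933° → normalised to [0°, 360°): 165.933°.

166°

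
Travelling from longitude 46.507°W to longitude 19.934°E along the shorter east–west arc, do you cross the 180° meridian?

No

Signed shortest Δλ = ((19.934 − -46.507 + 180) mod 360) − 180 = 66.441°.
Going east by 66.441° from -46.507° reaches +19.934° without touching 180°.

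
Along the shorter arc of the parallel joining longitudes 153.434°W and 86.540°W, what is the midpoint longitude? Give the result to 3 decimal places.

Signed shortest Δλ from -153.434° to -86.540° is +66.894°.
Midpoint longitude = -153.434° + (+66.894°)/2 = -153.434° + 33.447° = -119.987°.

119.987°W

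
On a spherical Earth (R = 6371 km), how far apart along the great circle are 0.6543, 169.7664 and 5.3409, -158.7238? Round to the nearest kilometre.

3536 km

Δλ = -158.7238 − 169.7664 = -328.4902°; wrapped into (−180°, 180°]: 31.5098°.
Δφ = 5.3409 − 0.6543 = 4.6866°.
a = sin²(Δφ/2) + cos φ₁ · cos φ₂ · sin²(Δλ/2) = 0.075071.
c = 2·atan2(√a, √(1−a)) = 0.55508 rad → d = 6371·c ≈ 3536.43 km.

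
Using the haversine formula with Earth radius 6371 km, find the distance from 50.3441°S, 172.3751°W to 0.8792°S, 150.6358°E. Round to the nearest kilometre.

6512 km

Δλ = 150.6358 − -172.3751 = 323.0109°; wrapped into (−180°, 180°]: -36.9891°.
Δφ = -0.8792 − -50.3441 = 49.4649°.
a = sin²(Δφ/2) + cos φ₁ · cos φ₂ · sin²(Δλ/2) = 0.239252.
c = 2·atan2(√a, √(1−a)) = 1.02219 rad → d = 6371·c ≈ 6512.39 km.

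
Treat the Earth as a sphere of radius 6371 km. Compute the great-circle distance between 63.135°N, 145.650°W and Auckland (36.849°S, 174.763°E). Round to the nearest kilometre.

11659 km

Δλ = 174.763 − -145.650 = 320.413°; wrapped into (−180°, 180°]: -39.587°.
Δφ = -36.849 − 63.135 = -99.984°.
a = sin²(Δφ/2) + cos φ₁ · cos φ₂ · sin²(Δλ/2) = 0.628153.
c = 2·atan2(√a, √(1−a)) = 1.82999 rad → d = 6371·c ≈ 11658.90 km.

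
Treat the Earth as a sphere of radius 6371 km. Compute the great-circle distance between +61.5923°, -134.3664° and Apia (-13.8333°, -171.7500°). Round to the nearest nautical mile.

Δλ = -171.7500 − -134.3664 = -37.3836°.
Δφ = -13.8333 − 61.5923 = -75.4256°.
a = sin²(Δφ/2) + cos φ₁ · cos φ₂ · sin²(Δλ/2) = 0.421626.
c = 2·atan2(√a, √(1−a)) = 1.41340 rad → d = 6371·c ≈ 9004.76 km ≈ 4862.18 nmi.

4862 nmi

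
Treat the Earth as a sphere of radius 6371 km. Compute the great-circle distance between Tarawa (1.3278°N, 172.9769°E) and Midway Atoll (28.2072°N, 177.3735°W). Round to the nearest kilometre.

Δλ = -177.3735 − 172.9769 = -350.3504°; wrapped into (−180°, 180°]: 9.6496°.
Δφ = 28.2072 − 1.3278 = 26.8794°.
a = sin²(Δφ/2) + cos φ₁ · cos φ₂ · sin²(Δλ/2) = 0.060252.
c = 2·atan2(√a, √(1−a)) = 0.49600 rad → d = 6371·c ≈ 3159.99 km.

3160 km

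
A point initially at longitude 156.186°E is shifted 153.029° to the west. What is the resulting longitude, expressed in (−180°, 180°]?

Start at +156.186°; shift −153.029° → +3.157°.
+3.157° already lies in (−180°, 180°].

3.157°E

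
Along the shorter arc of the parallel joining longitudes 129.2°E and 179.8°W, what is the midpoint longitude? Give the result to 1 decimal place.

Signed shortest Δλ from +129.2° to -179.8° is +51.0°.
Midpoint longitude = +129.2° + (+51.0°)/2 = +129.2° + 25.5° = +154.7°.
(The naïve average (+129.2 + -179.8)/2 = -25.3° is on the wrong side of the globe.)

154.7°E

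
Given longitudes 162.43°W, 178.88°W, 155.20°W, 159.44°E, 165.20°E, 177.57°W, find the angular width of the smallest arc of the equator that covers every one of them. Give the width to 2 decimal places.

45.36°

Sort the longitudes: -178.88°, -177.57°, -162.43°, -155.20°, +159.44°, +165.20°.
Eastward gaps between consecutive values (wrapping around): 1.31°, 15.14°, 7.23°, 314.64°, 5.76°, 15.92°.
Largest gap = 314.64° ⇒ minimal covering band is its complement: 360° − 314.64° = 45.36°.
Band runs from +159.44° eastward to -155.20°, crossing the antimeridian.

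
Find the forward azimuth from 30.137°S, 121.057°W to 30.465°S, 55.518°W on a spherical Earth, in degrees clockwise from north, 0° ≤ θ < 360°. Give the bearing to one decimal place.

108.3°

Δλ = -55.518 − -121.057 = 65.539°.
θ = atan2( sin Δλ · cos φ₂ , cos φ₁ · sin φ₂ − sin φ₁ · cos φ₂ · cos Δλ )
  = atan2(0.78457, -0.25929) = 108.288° → normalised to [0°, 360°): 108.288°.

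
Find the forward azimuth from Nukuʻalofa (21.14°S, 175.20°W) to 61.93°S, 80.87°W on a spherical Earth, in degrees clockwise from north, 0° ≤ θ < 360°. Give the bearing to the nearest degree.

Δλ = -80.87 − -175.20 = 94.33°.
θ = atan2( sin Δλ · cos φ₂ , cos φ₁ · sin φ₂ − sin φ₁ · cos φ₂ · cos Δλ )
  = atan2(0.46921, -0.83580) = 150.691° → normalised to [0°, 360°): 150.691°.

151°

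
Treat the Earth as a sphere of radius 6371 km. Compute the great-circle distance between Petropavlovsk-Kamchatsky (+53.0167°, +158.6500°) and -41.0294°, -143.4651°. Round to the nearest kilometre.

Δλ = -143.4651 − 158.6500 = -302.1151°; wrapped into (−180°, 180°]: 57.8849°.
Δφ = -41.0294 − 53.0167 = -94.0461°.
a = sin²(Δφ/2) + cos φ₁ · cos φ₂ · sin²(Δλ/2) = 0.641559.
c = 2·atan2(√a, √(1−a)) = 1.85784 rad → d = 6371·c ≈ 11836.29 km.

11836 km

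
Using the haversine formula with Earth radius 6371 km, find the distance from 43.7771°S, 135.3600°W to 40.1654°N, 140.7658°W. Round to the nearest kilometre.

Δλ = -140.7658 − -135.3600 = -5.4058°.
Δφ = 40.1654 − -43.7771 = 83.9425°.
a = sin²(Δφ/2) + cos φ₁ · cos φ₂ · sin²(Δλ/2) = 0.448464.
c = 2·atan2(√a, √(1−a)) = 1.46754 rad → d = 6371·c ≈ 9349.70 km.

9350 km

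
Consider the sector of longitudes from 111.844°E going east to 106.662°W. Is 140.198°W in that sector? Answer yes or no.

Band width going east from +111.844° to -106.662°: ((-106.662 − 111.844) mod 360) = 141.494°.
Offset of -140.198° east of the west edge: ((-140.198 − 111.844) mod 360) = 107.958°.
107.958° ≤ 141.494° ⇒ inside.

Yes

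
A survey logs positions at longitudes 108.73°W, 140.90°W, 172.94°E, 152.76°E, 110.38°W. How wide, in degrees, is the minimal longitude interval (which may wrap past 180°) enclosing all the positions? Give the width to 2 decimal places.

Sort the longitudes: -140.90°, -110.38°, -108.73°, +152.76°, +172.94°.
Eastward gaps between consecutive values (wrapping around): 30.52°, 1.65°, 261.49°, 20.18°, 46.16°.
Largest gap = 261.49° ⇒ minimal covering band is its complement: 360° − 261.49° = 98.51°.
Band runs from +152.76° eastward to -108.73°, crossing the antimeridian.

98.51°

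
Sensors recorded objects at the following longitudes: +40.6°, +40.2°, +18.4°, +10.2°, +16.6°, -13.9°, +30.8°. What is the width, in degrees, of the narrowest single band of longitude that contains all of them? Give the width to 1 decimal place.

54.5°

Sort the longitudes: -13.9°, +10.2°, +16.6°, +18.4°, +30.8°, +40.2°, +40.6°.
Eastward gaps between consecutive values (wrapping around): 24.1°, 6.4°, 1.8°, 12.4°, 9.4°, 0.4°, 305.5°.
Largest gap = 305.5° ⇒ minimal covering band is its complement: 360° − 305.5° = 54.5°.
Band runs from -13.9° eastward to +40.6°.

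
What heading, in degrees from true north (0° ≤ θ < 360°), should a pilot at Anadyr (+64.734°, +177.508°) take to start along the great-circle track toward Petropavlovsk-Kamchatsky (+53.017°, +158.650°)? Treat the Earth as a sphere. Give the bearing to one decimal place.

228.2°

Δλ = 158.650 − 177.508 = -18.858°.
θ = atan2( sin Δλ · cos φ₂ , cos φ₁ · sin φ₂ − sin φ₁ · cos φ₂ · cos Δλ )
  = atan2(-0.19444, -0.17388) = -131.804° → normalised to [0°, 360°): 228.196°.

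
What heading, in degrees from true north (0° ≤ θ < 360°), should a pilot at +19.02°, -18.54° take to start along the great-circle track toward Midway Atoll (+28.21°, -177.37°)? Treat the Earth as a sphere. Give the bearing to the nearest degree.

336°

Δλ = -177.37 − -18.54 = -158.83°.
θ = atan2( sin Δλ · cos φ₂ , cos φ₁ · sin φ₂ − sin φ₁ · cos φ₂ · cos Δλ )
  = atan2(-0.31824, 0.71470) = -24.002° → normalised to [0°, 360°): 335.998°.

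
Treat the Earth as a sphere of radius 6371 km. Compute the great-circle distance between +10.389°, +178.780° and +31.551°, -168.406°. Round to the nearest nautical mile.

1457 nmi

Δλ = -168.406 − 178.780 = -347.186°; wrapped into (−180°, 180°]: 12.814°.
Δφ = 31.551 − 10.389 = 21.162°.
a = sin²(Δφ/2) + cos φ₁ · cos φ₂ · sin²(Δλ/2) = 0.044156.
c = 2·atan2(√a, √(1−a)) = 0.42342 rad → d = 6371·c ≈ 2697.62 km ≈ 1456.60 nmi.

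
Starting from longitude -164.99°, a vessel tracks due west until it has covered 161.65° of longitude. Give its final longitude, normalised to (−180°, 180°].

Start at -164.99°; shift −161.65° → -326.64°.
-326.64° lies outside (−180°, 180°]; add 360° → +33.36°.

+33.36°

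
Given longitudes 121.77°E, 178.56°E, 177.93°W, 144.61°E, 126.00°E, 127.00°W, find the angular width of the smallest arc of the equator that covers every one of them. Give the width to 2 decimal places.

111.23°

Sort the longitudes: -177.93°, -127.00°, +121.77°, +126.00°, +144.61°, +178.56°.
Eastward gaps between consecutive values (wrapping around): 50.93°, 248.77°, 4.23°, 18.61°, 33.95°, 3.51°.
Largest gap = 248.77° ⇒ minimal covering band is its complement: 360° − 248.77° = 111.23°.
Band runs from +121.77° eastward to -127.00°, crossing the antimeridian.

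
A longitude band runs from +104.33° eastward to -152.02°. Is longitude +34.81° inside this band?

No

Band width going east from +104.33° to -152.02°: ((-152.02 − 104.33) mod 360) = 103.65°.
Offset of +34.81° east of the west edge: ((34.81 − 104.33) mod 360) = 290.48°.
290.48° > 103.65° ⇒ outside.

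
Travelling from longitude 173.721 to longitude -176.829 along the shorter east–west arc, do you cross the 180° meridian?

Yes

Naïve |-176.829 − 173.721| = 350.55° > 180°, so the shorter arc goes the other way round — across 180°.
Signed shortest Δλ = ((-176.829 − 173.721 + 180) mod 360) − 180 = 9.45°.
Going east by 9.45° from +173.721° passes through 180° before reaching -176.829°.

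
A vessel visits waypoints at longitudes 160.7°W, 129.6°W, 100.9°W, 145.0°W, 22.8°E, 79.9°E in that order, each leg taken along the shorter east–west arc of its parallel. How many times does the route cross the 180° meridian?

Leg 1: -160.7° → -129.6°, shortest Δλ = 31.1° (east) — does not cross 180°.
Leg 2: -129.6° → -100.9°, shortest Δλ = 28.7° (east) — does not cross 180°.
Leg 3: -100.9° → -145.0°, shortest Δλ = -44.1° (west) — does not cross 180°.
Leg 4: -145.0° → +22.8°, shortest Δλ = 167.8° (east) — does not cross 180°.
Leg 5: +22.8° → +79.9°, shortest Δλ = 57.1° (east) — does not cross 180°.
Total crossings: 0.

0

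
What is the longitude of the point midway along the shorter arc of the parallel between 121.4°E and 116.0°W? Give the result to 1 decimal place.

177.3°W

Signed shortest Δλ from +121.4° to -116.0° is +122.6°.
Midpoint longitude = +121.4° + (+122.6°)/2 = +121.4° + 61.3° = +182.7°.
Normalise into (−180°, 180°]: -177.3°.
(The naïve average (+121.4 + -116.0)/2 = 2.7° is on the wrong side of the globe.)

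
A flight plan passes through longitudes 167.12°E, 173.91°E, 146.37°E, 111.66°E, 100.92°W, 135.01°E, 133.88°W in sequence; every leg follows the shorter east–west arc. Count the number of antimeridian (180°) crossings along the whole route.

Leg 1: +167.12° → +173.91°, shortest Δλ = 6.79° (east) — does not cross 180°.
Leg 2: +173.91° → +146.37°, shortest Δλ = -27.54° (west) — does not cross 180°.
Leg 3: +146.37° → +111.66°, shortest Δλ = -34.71° (west) — does not cross 180°.
Leg 4: +111.66° → -100.92°, shortest Δλ = 147.42° (east) — crosses 180°.
Leg 5: -100.92° → +135.01°, shortest Δλ = -124.07° (west) — crosses 180°.
Leg 6: +135.01° → -133.88°, shortest Δλ = 91.11° (east) — crosses 180°.
Total crossings: 3.

3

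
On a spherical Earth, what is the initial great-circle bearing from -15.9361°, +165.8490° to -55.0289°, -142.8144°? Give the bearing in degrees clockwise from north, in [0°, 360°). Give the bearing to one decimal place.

Δλ = -142.8144 − 165.8490 = -308.6634°; wrapped into (−180°, 180°]: 51.3366°.
θ = atan2( sin Δλ · cos φ₂ , cos φ₁ · sin φ₂ − sin φ₁ · cos φ₂ · cos Δλ )
  = atan2(0.44754, -0.68963) = 147.018° → normalised to [0°, 360°): 147.018°.

147.0°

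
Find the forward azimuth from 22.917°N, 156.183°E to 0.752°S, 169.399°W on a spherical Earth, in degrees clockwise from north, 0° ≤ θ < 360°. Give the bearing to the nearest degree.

Δλ = -169.399 − 156.183 = -325.582°; wrapped into (−180°, 180°]: 34.418°.
θ = atan2( sin Δλ · cos φ₂ , cos φ₁ · sin φ₂ − sin φ₁ · cos φ₂ · cos Δλ )
  = atan2(0.56518, -0.33329) = 120.528° → normalised to [0°, 360°): 120.528°.

121°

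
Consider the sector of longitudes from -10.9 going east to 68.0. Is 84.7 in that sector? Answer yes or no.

No

Band width going east from -10.9° to +68.0°: ((68.0 − -10.9) mod 360) = 78.9°.
Offset of +84.7° east of the west edge: ((84.7 − -10.9) mod 360) = 95.6°.
95.6° > 78.9° ⇒ outside.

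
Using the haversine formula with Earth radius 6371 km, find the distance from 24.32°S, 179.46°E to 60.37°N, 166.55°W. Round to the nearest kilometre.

Δλ = -166.55 − 179.46 = -346.01°; wrapped into (−180°, 180°]: 13.99°.
Δφ = 60.37 − -24.32 = 84.69°.
a = sin²(Δφ/2) + cos φ₁ · cos φ₂ · sin²(Δλ/2) = 0.460410.
c = 2·atan2(√a, √(1−a)) = 1.49153 rad → d = 6371·c ≈ 9502.55 km.

9503 km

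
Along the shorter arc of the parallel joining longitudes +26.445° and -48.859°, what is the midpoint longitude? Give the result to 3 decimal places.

-11.207°

Signed shortest Δλ from +26.445° to -48.859° is -75.304°.
Midpoint longitude = +26.445° + (-75.304°)/2 = +26.445° − 37.652° = -11.207°.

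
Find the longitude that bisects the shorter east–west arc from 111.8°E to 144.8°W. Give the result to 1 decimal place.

163.5°E

Signed shortest Δλ from +111.8° to -144.8° is +103.4°.
Midpoint longitude = +111.8° + (+103.4°)/2 = +111.8° + 51.7° = +163.5°.
(The naïve average (+111.8 + -144.8)/2 = -16.5° is on the wrong side of the globe.)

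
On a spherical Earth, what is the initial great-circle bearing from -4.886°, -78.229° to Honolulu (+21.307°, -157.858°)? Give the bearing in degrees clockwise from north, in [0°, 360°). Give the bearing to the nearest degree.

Δλ = -157.858 − -78.229 = -79.629°.
θ = atan2( sin Δλ · cos φ₂ , cos φ₁ · sin φ₂ − sin φ₁ · cos φ₂ · cos Δλ )
  = atan2(-0.91643, 0.37633) = -67.675° → normalised to [0°, 360°): 292.325°.

292°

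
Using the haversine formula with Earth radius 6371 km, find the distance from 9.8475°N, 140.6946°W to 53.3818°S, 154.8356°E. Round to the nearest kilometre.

9267 km

Δλ = 154.8356 − -140.6946 = 295.5302°; wrapped into (−180°, 180°]: -64.4698°.
Δφ = -53.3818 − 9.8475 = -63.2293°.
a = sin²(Δφ/2) + cos φ₁ · cos φ₂ · sin²(Δλ/2) = 0.441992.
c = 2·atan2(√a, √(1−a)) = 1.45452 rad → d = 6371·c ≈ 9266.73 km.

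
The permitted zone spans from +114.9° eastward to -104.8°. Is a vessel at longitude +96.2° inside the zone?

Band width going east from +114.9° to -104.8°: ((-104.8 − 114.9) mod 360) = 140.3°.
Offset of +96.2° east of the west edge: ((96.2 − 114.9) mod 360) = 341.3°.
341.3° > 140.3° ⇒ outside.

No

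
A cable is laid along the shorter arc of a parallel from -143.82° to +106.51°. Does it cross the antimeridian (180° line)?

Yes

Naïve |106.51 − -143.82| = 250.33° > 180°, so the shorter arc goes the other way round — across 180°.
Signed shortest Δλ = ((106.51 − -143.82 + 180) mod 360) − 180 = -109.67°.
Going west by 109.67° from -143.82° passes through 180° before reaching +106.51°.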